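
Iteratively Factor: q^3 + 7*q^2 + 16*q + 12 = (q + 2)*(q^2 + 5*q + 6) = (q + 2)^2*(q + 3)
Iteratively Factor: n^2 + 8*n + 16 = (n + 4)*(n + 4)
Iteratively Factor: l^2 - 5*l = (l - 5)*(l)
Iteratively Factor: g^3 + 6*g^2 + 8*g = (g + 4)*(g^2 + 2*g) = g*(g + 4)*(g + 2)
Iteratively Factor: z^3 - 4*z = (z)*(z^2 - 4) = z*(z + 2)*(z - 2)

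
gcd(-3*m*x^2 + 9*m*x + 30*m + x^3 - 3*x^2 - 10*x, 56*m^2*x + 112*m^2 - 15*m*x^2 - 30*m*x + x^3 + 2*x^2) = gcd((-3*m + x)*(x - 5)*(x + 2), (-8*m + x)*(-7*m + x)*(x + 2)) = x + 2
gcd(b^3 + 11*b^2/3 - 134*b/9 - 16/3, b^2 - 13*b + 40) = 1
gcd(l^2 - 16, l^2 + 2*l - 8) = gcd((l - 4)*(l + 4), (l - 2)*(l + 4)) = l + 4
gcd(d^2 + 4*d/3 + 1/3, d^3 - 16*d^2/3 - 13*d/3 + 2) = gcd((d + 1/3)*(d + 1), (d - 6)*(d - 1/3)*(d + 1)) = d + 1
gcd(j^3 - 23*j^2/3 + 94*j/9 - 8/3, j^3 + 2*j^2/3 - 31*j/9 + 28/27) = j^2 - 5*j/3 + 4/9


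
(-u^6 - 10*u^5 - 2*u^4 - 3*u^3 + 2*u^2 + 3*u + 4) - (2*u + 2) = -u^6 - 10*u^5 - 2*u^4 - 3*u^3 + 2*u^2 + u + 2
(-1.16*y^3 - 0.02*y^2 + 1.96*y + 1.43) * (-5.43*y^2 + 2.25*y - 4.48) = 6.2988*y^5 - 2.5014*y^4 - 5.491*y^3 - 3.2653*y^2 - 5.5633*y - 6.4064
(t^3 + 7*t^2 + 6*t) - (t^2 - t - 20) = t^3 + 6*t^2 + 7*t + 20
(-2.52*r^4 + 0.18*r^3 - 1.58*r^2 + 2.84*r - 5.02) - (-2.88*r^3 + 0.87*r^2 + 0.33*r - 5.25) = -2.52*r^4 + 3.06*r^3 - 2.45*r^2 + 2.51*r + 0.23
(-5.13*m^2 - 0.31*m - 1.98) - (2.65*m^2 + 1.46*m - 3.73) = -7.78*m^2 - 1.77*m + 1.75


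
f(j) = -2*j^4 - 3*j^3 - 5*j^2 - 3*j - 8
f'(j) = -8*j^3 - 9*j^2 - 10*j - 3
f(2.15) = -110.11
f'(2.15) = -145.61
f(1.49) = -43.35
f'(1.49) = -64.34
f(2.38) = -148.08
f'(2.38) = -185.63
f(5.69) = -2836.03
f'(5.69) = -1825.04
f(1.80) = -68.09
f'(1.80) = -96.82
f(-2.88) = -106.76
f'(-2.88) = 142.25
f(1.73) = -61.60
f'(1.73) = -88.66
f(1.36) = -35.72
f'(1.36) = -53.37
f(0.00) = -8.00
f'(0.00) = -3.00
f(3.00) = -305.00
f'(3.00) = -330.00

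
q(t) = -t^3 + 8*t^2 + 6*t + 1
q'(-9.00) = -381.00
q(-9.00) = 1324.00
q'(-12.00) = -618.00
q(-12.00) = 2809.00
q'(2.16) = 26.56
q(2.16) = 41.21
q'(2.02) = 26.08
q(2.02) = 37.52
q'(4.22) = 20.09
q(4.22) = 93.64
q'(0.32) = 10.81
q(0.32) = 3.71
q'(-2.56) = -54.62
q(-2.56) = 54.85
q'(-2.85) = -63.97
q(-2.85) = 72.03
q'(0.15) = 8.33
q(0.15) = 2.08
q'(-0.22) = 2.33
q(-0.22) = 0.08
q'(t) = -3*t^2 + 16*t + 6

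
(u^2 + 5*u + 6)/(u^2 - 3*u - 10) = (u + 3)/(u - 5)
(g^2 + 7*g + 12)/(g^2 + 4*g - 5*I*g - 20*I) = (g + 3)/(g - 5*I)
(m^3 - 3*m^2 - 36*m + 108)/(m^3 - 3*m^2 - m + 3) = (m^2 - 36)/(m^2 - 1)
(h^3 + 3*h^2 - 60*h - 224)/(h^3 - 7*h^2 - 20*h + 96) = (h + 7)/(h - 3)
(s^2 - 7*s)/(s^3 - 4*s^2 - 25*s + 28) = s/(s^2 + 3*s - 4)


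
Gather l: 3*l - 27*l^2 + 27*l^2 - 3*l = 0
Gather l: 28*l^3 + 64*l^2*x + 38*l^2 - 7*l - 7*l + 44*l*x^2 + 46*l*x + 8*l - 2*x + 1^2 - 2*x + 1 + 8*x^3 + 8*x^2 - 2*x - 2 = 28*l^3 + l^2*(64*x + 38) + l*(44*x^2 + 46*x - 6) + 8*x^3 + 8*x^2 - 6*x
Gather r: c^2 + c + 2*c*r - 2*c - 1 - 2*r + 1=c^2 - c + r*(2*c - 2)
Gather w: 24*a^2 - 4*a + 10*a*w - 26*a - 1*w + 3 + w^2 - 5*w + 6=24*a^2 - 30*a + w^2 + w*(10*a - 6) + 9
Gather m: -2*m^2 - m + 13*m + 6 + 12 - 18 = -2*m^2 + 12*m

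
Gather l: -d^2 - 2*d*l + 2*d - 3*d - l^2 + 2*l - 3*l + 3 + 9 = -d^2 - d - l^2 + l*(-2*d - 1) + 12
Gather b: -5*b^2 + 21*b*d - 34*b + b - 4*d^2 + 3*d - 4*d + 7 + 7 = -5*b^2 + b*(21*d - 33) - 4*d^2 - d + 14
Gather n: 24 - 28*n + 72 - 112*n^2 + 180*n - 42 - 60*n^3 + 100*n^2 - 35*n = -60*n^3 - 12*n^2 + 117*n + 54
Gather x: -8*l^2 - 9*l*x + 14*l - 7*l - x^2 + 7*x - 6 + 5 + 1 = -8*l^2 + 7*l - x^2 + x*(7 - 9*l)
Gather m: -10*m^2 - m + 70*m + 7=-10*m^2 + 69*m + 7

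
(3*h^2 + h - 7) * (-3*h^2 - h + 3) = -9*h^4 - 6*h^3 + 29*h^2 + 10*h - 21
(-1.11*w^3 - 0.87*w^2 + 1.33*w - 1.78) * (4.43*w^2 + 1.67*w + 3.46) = -4.9173*w^5 - 5.7078*w^4 + 0.5984*w^3 - 8.6745*w^2 + 1.6292*w - 6.1588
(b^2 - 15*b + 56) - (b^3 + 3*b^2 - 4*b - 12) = -b^3 - 2*b^2 - 11*b + 68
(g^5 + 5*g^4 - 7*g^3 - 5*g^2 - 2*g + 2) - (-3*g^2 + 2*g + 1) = g^5 + 5*g^4 - 7*g^3 - 2*g^2 - 4*g + 1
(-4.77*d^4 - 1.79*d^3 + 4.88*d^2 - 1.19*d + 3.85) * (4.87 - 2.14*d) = 10.2078*d^5 - 19.3993*d^4 - 19.1605*d^3 + 26.3122*d^2 - 14.0343*d + 18.7495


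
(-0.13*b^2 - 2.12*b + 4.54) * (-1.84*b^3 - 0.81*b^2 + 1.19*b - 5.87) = 0.2392*b^5 + 4.0061*b^4 - 6.7911*b^3 - 5.4371*b^2 + 17.847*b - 26.6498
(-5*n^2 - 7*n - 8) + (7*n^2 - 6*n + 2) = 2*n^2 - 13*n - 6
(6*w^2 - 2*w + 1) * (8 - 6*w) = -36*w^3 + 60*w^2 - 22*w + 8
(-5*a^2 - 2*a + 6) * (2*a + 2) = -10*a^3 - 14*a^2 + 8*a + 12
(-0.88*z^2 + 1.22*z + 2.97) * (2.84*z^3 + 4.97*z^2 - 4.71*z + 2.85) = -2.4992*z^5 - 0.9088*z^4 + 18.643*z^3 + 6.5067*z^2 - 10.5117*z + 8.4645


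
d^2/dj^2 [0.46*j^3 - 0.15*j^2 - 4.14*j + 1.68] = 2.76*j - 0.3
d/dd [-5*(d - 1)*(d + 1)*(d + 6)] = -15*d^2 - 60*d + 5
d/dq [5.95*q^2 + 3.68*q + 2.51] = 11.9*q + 3.68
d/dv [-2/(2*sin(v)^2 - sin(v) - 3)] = 2*(4*sin(v) - 1)*cos(v)/(sin(v) + cos(2*v) + 2)^2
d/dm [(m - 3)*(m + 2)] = 2*m - 1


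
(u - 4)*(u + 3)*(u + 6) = u^3 + 5*u^2 - 18*u - 72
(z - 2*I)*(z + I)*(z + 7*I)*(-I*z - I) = -I*z^4 + 6*z^3 - I*z^3 + 6*z^2 - 9*I*z^2 + 14*z - 9*I*z + 14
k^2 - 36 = (k - 6)*(k + 6)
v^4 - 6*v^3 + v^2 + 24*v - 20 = (v - 5)*(v - 2)*(v - 1)*(v + 2)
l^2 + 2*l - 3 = (l - 1)*(l + 3)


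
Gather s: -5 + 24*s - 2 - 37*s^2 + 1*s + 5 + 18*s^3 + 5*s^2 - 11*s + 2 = 18*s^3 - 32*s^2 + 14*s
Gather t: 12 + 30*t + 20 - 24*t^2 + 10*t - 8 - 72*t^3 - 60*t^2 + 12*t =-72*t^3 - 84*t^2 + 52*t + 24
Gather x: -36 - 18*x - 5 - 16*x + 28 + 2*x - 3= -32*x - 16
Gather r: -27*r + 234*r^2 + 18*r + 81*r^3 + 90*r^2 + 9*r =81*r^3 + 324*r^2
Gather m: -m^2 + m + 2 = -m^2 + m + 2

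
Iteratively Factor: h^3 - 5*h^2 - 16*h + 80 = (h - 5)*(h^2 - 16) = (h - 5)*(h + 4)*(h - 4)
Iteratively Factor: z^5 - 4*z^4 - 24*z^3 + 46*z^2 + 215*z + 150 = (z + 3)*(z^4 - 7*z^3 - 3*z^2 + 55*z + 50) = (z + 2)*(z + 3)*(z^3 - 9*z^2 + 15*z + 25) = (z - 5)*(z + 2)*(z + 3)*(z^2 - 4*z - 5) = (z - 5)*(z + 1)*(z + 2)*(z + 3)*(z - 5)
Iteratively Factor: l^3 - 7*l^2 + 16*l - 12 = (l - 2)*(l^2 - 5*l + 6) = (l - 3)*(l - 2)*(l - 2)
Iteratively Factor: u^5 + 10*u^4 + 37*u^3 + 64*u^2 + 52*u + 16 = (u + 4)*(u^4 + 6*u^3 + 13*u^2 + 12*u + 4) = (u + 2)*(u + 4)*(u^3 + 4*u^2 + 5*u + 2) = (u + 1)*(u + 2)*(u + 4)*(u^2 + 3*u + 2) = (u + 1)^2*(u + 2)*(u + 4)*(u + 2)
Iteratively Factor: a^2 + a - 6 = (a + 3)*(a - 2)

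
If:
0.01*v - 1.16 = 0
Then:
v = 116.00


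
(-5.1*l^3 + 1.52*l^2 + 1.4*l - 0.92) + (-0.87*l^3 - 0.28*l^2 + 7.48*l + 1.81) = -5.97*l^3 + 1.24*l^2 + 8.88*l + 0.89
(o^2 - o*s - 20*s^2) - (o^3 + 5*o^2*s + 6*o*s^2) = -o^3 - 5*o^2*s + o^2 - 6*o*s^2 - o*s - 20*s^2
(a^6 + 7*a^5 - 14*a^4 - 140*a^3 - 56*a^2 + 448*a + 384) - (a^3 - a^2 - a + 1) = a^6 + 7*a^5 - 14*a^4 - 141*a^3 - 55*a^2 + 449*a + 383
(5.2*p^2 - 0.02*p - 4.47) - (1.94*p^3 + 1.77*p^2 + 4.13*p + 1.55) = -1.94*p^3 + 3.43*p^2 - 4.15*p - 6.02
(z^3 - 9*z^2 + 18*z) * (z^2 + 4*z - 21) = z^5 - 5*z^4 - 39*z^3 + 261*z^2 - 378*z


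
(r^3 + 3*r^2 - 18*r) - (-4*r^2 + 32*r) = r^3 + 7*r^2 - 50*r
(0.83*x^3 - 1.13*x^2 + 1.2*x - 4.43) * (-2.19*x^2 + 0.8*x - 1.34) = -1.8177*x^5 + 3.1387*x^4 - 4.6442*x^3 + 12.1759*x^2 - 5.152*x + 5.9362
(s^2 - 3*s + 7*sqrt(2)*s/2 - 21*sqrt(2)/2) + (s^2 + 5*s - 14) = 2*s^2 + 2*s + 7*sqrt(2)*s/2 - 21*sqrt(2)/2 - 14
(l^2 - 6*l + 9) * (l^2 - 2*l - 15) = l^4 - 8*l^3 + 6*l^2 + 72*l - 135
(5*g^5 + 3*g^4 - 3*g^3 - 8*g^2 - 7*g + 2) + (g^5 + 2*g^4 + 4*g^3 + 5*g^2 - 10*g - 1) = 6*g^5 + 5*g^4 + g^3 - 3*g^2 - 17*g + 1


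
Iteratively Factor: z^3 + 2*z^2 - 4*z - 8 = (z + 2)*(z^2 - 4) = (z - 2)*(z + 2)*(z + 2)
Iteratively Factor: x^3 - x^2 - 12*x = (x - 4)*(x^2 + 3*x) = (x - 4)*(x + 3)*(x)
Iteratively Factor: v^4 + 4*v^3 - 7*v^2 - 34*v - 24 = (v - 3)*(v^3 + 7*v^2 + 14*v + 8) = (v - 3)*(v + 2)*(v^2 + 5*v + 4) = (v - 3)*(v + 1)*(v + 2)*(v + 4)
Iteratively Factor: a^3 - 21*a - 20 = (a + 4)*(a^2 - 4*a - 5) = (a - 5)*(a + 4)*(a + 1)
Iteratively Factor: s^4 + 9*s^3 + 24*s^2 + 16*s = (s + 1)*(s^3 + 8*s^2 + 16*s) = (s + 1)*(s + 4)*(s^2 + 4*s) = s*(s + 1)*(s + 4)*(s + 4)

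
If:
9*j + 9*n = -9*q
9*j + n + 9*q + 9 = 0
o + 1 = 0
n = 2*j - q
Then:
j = 0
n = 9/8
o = -1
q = -9/8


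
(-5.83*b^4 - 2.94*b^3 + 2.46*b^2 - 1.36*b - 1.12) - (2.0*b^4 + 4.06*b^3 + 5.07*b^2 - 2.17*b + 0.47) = -7.83*b^4 - 7.0*b^3 - 2.61*b^2 + 0.81*b - 1.59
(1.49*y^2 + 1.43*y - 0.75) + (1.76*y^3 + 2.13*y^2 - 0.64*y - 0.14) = 1.76*y^3 + 3.62*y^2 + 0.79*y - 0.89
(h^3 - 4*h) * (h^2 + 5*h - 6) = h^5 + 5*h^4 - 10*h^3 - 20*h^2 + 24*h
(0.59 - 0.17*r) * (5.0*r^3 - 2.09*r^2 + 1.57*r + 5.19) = -0.85*r^4 + 3.3053*r^3 - 1.5*r^2 + 0.0439999999999999*r + 3.0621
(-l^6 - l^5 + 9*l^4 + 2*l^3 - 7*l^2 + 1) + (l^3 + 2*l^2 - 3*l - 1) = -l^6 - l^5 + 9*l^4 + 3*l^3 - 5*l^2 - 3*l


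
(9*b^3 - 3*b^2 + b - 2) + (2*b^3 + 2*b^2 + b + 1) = 11*b^3 - b^2 + 2*b - 1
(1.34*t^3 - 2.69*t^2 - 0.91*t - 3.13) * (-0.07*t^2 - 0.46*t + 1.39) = -0.0938*t^5 - 0.4281*t^4 + 3.1637*t^3 - 3.1014*t^2 + 0.1749*t - 4.3507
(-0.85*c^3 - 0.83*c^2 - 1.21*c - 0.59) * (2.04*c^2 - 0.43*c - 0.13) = -1.734*c^5 - 1.3277*c^4 - 2.001*c^3 - 0.5754*c^2 + 0.411*c + 0.0767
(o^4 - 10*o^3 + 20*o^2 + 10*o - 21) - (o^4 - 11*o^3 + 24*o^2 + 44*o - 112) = o^3 - 4*o^2 - 34*o + 91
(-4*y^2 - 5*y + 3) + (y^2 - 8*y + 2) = -3*y^2 - 13*y + 5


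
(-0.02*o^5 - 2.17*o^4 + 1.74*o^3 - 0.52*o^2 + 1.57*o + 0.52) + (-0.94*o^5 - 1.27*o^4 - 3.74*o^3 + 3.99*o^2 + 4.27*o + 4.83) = -0.96*o^5 - 3.44*o^4 - 2.0*o^3 + 3.47*o^2 + 5.84*o + 5.35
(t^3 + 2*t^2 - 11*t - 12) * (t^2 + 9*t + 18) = t^5 + 11*t^4 + 25*t^3 - 75*t^2 - 306*t - 216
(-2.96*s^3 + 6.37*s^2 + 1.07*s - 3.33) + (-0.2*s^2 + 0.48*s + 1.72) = -2.96*s^3 + 6.17*s^2 + 1.55*s - 1.61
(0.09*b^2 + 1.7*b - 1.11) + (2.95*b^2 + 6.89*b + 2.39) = 3.04*b^2 + 8.59*b + 1.28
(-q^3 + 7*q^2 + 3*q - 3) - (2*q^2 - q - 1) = -q^3 + 5*q^2 + 4*q - 2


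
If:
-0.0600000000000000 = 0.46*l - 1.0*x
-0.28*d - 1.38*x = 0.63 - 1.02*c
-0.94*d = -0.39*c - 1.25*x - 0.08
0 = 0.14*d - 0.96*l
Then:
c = 0.92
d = 0.60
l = 0.09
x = 0.10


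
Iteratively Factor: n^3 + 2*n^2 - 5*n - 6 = (n + 3)*(n^2 - n - 2) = (n - 2)*(n + 3)*(n + 1)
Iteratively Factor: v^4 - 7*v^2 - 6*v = (v)*(v^3 - 7*v - 6) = v*(v + 2)*(v^2 - 2*v - 3) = v*(v - 3)*(v + 2)*(v + 1)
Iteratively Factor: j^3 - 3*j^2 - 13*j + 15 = (j - 1)*(j^2 - 2*j - 15) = (j - 1)*(j + 3)*(j - 5)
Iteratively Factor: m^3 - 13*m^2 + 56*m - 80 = (m - 4)*(m^2 - 9*m + 20) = (m - 4)^2*(m - 5)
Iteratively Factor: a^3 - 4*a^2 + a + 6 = (a + 1)*(a^2 - 5*a + 6) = (a - 2)*(a + 1)*(a - 3)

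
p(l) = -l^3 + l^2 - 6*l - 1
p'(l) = -3*l^2 + 2*l - 6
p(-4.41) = 130.67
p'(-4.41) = -73.16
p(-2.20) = 27.69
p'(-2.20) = -24.92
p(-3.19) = 60.78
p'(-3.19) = -42.91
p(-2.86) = 47.73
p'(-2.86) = -36.26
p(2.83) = -32.64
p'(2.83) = -24.37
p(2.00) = -17.00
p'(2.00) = -14.00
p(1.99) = -16.86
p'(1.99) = -13.90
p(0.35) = -3.02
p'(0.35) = -5.67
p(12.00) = -1657.00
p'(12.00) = -414.00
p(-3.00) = 53.00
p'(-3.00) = -39.00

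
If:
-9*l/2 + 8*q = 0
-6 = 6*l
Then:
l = -1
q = -9/16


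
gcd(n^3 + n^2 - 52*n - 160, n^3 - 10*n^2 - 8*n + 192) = n^2 - 4*n - 32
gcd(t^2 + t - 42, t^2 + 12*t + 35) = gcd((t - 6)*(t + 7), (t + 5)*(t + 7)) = t + 7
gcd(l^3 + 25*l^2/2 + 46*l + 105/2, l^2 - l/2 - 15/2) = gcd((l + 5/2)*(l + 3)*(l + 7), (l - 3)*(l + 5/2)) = l + 5/2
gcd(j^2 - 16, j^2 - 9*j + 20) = j - 4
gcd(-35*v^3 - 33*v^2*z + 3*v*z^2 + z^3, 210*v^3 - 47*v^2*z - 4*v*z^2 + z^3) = -35*v^2 + 2*v*z + z^2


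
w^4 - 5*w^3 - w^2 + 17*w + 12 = (w - 4)*(w - 3)*(w + 1)^2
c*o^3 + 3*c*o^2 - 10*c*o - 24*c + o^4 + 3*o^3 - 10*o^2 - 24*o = (c + o)*(o - 3)*(o + 2)*(o + 4)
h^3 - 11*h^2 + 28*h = h*(h - 7)*(h - 4)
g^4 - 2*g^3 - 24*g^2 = g^2*(g - 6)*(g + 4)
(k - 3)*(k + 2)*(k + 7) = k^3 + 6*k^2 - 13*k - 42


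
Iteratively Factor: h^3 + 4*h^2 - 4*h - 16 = (h + 2)*(h^2 + 2*h - 8) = (h - 2)*(h + 2)*(h + 4)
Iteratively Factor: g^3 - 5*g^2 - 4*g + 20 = (g - 2)*(g^2 - 3*g - 10) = (g - 2)*(g + 2)*(g - 5)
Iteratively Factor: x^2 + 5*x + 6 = (x + 2)*(x + 3)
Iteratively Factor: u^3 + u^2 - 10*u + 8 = (u - 1)*(u^2 + 2*u - 8) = (u - 2)*(u - 1)*(u + 4)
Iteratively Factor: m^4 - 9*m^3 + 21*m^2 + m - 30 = (m - 2)*(m^3 - 7*m^2 + 7*m + 15) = (m - 5)*(m - 2)*(m^2 - 2*m - 3) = (m - 5)*(m - 2)*(m + 1)*(m - 3)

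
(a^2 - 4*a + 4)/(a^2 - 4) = (a - 2)/(a + 2)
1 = 1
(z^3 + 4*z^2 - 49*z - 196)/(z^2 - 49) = z + 4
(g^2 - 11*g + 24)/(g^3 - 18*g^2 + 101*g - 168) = 1/(g - 7)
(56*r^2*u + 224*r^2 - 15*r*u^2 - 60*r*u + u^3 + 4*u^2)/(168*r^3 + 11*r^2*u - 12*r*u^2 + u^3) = (u + 4)/(3*r + u)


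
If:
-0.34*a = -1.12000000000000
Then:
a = 3.29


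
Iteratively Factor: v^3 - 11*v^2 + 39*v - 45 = (v - 5)*(v^2 - 6*v + 9) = (v - 5)*(v - 3)*(v - 3)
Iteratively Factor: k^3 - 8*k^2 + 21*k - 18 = (k - 3)*(k^2 - 5*k + 6) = (k - 3)^2*(k - 2)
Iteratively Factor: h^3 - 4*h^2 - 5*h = (h)*(h^2 - 4*h - 5) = h*(h - 5)*(h + 1)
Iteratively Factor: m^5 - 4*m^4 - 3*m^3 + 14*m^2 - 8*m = (m)*(m^4 - 4*m^3 - 3*m^2 + 14*m - 8) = m*(m - 4)*(m^3 - 3*m + 2) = m*(m - 4)*(m - 1)*(m^2 + m - 2) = m*(m - 4)*(m - 1)*(m + 2)*(m - 1)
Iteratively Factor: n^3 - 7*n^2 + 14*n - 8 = (n - 2)*(n^2 - 5*n + 4) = (n - 2)*(n - 1)*(n - 4)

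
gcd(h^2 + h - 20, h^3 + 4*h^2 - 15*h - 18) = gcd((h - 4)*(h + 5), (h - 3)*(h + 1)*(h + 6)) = 1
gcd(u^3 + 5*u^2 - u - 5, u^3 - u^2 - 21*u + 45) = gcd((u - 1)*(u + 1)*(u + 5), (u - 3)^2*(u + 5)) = u + 5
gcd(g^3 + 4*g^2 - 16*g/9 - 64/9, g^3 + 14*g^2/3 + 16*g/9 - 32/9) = g^2 + 16*g/3 + 16/3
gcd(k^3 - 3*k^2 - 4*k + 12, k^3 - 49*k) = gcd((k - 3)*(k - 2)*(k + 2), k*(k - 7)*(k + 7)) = 1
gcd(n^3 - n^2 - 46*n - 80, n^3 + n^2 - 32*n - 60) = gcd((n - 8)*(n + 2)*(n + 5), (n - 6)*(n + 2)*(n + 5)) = n^2 + 7*n + 10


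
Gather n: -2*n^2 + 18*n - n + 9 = -2*n^2 + 17*n + 9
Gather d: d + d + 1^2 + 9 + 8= 2*d + 18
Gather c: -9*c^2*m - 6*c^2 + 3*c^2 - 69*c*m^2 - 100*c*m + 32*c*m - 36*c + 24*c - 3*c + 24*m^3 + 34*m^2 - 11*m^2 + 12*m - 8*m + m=c^2*(-9*m - 3) + c*(-69*m^2 - 68*m - 15) + 24*m^3 + 23*m^2 + 5*m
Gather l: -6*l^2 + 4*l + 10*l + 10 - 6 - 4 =-6*l^2 + 14*l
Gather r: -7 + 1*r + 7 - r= 0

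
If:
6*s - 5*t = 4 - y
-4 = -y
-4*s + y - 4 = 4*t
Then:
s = 0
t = 0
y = 4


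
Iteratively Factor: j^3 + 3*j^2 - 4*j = (j)*(j^2 + 3*j - 4) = j*(j - 1)*(j + 4)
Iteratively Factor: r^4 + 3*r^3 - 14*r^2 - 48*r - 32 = (r + 1)*(r^3 + 2*r^2 - 16*r - 32) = (r - 4)*(r + 1)*(r^2 + 6*r + 8) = (r - 4)*(r + 1)*(r + 4)*(r + 2)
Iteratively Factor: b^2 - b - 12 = (b + 3)*(b - 4)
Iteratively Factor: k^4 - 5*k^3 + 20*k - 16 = (k - 2)*(k^3 - 3*k^2 - 6*k + 8) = (k - 2)*(k + 2)*(k^2 - 5*k + 4) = (k - 4)*(k - 2)*(k + 2)*(k - 1)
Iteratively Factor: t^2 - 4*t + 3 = (t - 1)*(t - 3)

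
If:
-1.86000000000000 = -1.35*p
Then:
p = 1.38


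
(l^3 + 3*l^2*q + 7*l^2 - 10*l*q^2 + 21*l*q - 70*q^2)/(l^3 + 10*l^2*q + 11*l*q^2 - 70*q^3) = (l + 7)/(l + 7*q)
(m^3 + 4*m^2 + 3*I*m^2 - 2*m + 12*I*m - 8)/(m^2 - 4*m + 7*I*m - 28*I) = (m^3 + m^2*(4 + 3*I) + m*(-2 + 12*I) - 8)/(m^2 + m*(-4 + 7*I) - 28*I)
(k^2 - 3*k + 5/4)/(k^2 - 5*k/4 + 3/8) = 2*(2*k - 5)/(4*k - 3)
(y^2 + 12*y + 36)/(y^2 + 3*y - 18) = (y + 6)/(y - 3)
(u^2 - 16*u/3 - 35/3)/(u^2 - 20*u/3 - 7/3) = (3*u + 5)/(3*u + 1)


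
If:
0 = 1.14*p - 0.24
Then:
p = 0.21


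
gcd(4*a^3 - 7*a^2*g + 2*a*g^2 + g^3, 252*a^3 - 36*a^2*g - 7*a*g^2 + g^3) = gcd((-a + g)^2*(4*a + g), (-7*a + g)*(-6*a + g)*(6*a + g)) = 1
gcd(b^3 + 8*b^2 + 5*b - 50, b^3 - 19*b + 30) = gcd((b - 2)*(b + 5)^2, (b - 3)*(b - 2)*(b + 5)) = b^2 + 3*b - 10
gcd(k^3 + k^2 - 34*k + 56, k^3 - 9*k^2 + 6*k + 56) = k - 4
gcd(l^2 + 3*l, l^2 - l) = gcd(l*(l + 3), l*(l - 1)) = l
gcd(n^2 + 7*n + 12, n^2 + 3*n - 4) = n + 4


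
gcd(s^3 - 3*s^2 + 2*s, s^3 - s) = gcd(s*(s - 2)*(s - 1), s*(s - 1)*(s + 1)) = s^2 - s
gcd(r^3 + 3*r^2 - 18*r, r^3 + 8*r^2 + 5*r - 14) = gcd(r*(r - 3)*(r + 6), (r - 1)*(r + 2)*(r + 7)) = 1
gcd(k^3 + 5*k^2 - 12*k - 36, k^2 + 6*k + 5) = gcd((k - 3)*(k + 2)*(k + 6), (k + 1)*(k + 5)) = 1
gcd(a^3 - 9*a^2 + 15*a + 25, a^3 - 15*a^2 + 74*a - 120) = a - 5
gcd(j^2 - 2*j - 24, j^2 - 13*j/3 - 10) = j - 6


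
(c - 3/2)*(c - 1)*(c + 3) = c^3 + c^2/2 - 6*c + 9/2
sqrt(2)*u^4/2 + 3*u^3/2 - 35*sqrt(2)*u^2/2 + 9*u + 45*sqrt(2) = (u - 3*sqrt(2))*(u - 3*sqrt(2)/2)*(u + 5*sqrt(2))*(sqrt(2)*u/2 + 1)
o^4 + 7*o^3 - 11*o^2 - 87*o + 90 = (o - 3)*(o - 1)*(o + 5)*(o + 6)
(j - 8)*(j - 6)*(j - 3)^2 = j^4 - 20*j^3 + 141*j^2 - 414*j + 432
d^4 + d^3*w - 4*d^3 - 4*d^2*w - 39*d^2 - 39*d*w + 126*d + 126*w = (d - 7)*(d - 3)*(d + 6)*(d + w)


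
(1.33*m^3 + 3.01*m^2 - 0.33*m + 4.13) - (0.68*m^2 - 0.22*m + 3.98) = 1.33*m^3 + 2.33*m^2 - 0.11*m + 0.15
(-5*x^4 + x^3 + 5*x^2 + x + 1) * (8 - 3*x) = 15*x^5 - 43*x^4 - 7*x^3 + 37*x^2 + 5*x + 8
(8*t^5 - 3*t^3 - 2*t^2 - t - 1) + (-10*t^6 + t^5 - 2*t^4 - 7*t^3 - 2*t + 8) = -10*t^6 + 9*t^5 - 2*t^4 - 10*t^3 - 2*t^2 - 3*t + 7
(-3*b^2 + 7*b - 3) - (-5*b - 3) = -3*b^2 + 12*b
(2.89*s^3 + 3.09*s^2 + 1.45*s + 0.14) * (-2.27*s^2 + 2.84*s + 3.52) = -6.5603*s^5 + 1.1933*s^4 + 15.6569*s^3 + 14.677*s^2 + 5.5016*s + 0.4928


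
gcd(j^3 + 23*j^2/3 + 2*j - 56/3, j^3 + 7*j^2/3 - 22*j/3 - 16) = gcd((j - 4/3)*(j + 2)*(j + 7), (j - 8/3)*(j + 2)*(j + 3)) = j + 2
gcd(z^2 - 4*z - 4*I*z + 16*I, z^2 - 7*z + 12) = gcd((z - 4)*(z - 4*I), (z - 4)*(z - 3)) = z - 4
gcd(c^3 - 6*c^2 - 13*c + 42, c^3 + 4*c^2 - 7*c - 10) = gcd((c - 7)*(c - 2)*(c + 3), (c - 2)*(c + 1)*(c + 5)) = c - 2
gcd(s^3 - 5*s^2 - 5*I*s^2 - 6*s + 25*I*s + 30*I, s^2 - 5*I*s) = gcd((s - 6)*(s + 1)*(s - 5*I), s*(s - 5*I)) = s - 5*I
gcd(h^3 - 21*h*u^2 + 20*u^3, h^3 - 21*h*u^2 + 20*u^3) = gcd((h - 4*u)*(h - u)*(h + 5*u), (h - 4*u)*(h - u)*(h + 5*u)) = h^3 - 21*h*u^2 + 20*u^3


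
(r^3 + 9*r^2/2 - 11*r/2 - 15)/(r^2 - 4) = (2*r^2 + 13*r + 15)/(2*(r + 2))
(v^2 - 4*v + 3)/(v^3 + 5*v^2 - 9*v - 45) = (v - 1)/(v^2 + 8*v + 15)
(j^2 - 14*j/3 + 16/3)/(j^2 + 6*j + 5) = (3*j^2 - 14*j + 16)/(3*(j^2 + 6*j + 5))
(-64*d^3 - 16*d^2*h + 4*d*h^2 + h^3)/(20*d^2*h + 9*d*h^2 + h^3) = (-16*d^2 + h^2)/(h*(5*d + h))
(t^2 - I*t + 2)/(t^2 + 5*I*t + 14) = (t + I)/(t + 7*I)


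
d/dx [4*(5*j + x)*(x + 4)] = 20*j + 8*x + 16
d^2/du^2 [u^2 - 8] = 2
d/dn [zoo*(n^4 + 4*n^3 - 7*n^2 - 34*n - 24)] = zoo*(n^3 + n^2 + n + 1)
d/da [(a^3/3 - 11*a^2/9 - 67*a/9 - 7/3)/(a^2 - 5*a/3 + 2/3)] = (9*a^4 - 30*a^3 + 274*a^2 + 82*a - 239)/(3*(9*a^4 - 30*a^3 + 37*a^2 - 20*a + 4))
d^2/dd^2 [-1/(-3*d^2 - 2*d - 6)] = 2*(-9*d^2 - 6*d + 4*(3*d + 1)^2 - 18)/(3*d^2 + 2*d + 6)^3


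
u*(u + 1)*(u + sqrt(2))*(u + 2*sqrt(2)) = u^4 + u^3 + 3*sqrt(2)*u^3 + 4*u^2 + 3*sqrt(2)*u^2 + 4*u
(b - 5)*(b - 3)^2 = b^3 - 11*b^2 + 39*b - 45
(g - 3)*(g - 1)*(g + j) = g^3 + g^2*j - 4*g^2 - 4*g*j + 3*g + 3*j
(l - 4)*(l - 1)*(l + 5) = l^3 - 21*l + 20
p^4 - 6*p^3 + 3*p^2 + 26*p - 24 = (p - 4)*(p - 3)*(p - 1)*(p + 2)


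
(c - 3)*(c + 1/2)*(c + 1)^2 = c^4 - c^3/2 - 11*c^2/2 - 11*c/2 - 3/2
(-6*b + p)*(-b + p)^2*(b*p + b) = -6*b^4*p - 6*b^4 + 13*b^3*p^2 + 13*b^3*p - 8*b^2*p^3 - 8*b^2*p^2 + b*p^4 + b*p^3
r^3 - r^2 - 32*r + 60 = (r - 5)*(r - 2)*(r + 6)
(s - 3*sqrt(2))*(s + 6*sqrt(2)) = s^2 + 3*sqrt(2)*s - 36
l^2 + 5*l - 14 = (l - 2)*(l + 7)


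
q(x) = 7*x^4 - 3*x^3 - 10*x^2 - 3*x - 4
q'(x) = 28*x^3 - 9*x^2 - 20*x - 3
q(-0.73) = -3.98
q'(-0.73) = -4.09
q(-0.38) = -3.99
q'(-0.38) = 1.76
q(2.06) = 47.22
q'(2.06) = 162.38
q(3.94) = 1332.33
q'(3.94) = 1491.05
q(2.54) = 166.06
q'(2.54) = 346.97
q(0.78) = -11.26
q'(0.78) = -10.79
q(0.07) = -4.26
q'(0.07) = -4.43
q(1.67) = 3.57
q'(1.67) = 68.91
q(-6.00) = 9374.00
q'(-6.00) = -6255.00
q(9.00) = 42899.00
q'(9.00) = 19500.00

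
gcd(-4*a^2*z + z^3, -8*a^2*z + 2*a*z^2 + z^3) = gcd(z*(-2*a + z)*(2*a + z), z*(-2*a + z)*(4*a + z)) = -2*a*z + z^2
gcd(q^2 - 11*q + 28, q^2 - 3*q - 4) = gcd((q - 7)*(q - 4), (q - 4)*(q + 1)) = q - 4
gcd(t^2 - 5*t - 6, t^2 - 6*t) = t - 6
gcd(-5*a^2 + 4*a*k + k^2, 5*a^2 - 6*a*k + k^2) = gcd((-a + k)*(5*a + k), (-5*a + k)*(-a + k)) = a - k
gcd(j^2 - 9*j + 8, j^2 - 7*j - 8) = j - 8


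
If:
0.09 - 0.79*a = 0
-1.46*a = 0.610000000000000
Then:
No Solution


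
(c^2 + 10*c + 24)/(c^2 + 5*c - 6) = (c + 4)/(c - 1)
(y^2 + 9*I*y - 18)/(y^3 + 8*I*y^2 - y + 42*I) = (y + 6*I)/(y^2 + 5*I*y + 14)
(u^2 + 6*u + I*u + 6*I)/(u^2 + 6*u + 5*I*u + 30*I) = (u + I)/(u + 5*I)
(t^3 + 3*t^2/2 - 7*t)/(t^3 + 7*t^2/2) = (t - 2)/t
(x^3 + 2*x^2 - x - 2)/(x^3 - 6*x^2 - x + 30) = (x^2 - 1)/(x^2 - 8*x + 15)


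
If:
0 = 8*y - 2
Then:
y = 1/4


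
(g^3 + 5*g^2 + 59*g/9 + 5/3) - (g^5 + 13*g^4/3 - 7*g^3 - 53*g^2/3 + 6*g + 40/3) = -g^5 - 13*g^4/3 + 8*g^3 + 68*g^2/3 + 5*g/9 - 35/3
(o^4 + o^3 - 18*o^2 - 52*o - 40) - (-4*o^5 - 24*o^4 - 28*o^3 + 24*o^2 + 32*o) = 4*o^5 + 25*o^4 + 29*o^3 - 42*o^2 - 84*o - 40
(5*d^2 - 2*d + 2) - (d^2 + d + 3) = 4*d^2 - 3*d - 1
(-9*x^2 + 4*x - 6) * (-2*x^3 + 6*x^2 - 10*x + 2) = 18*x^5 - 62*x^4 + 126*x^3 - 94*x^2 + 68*x - 12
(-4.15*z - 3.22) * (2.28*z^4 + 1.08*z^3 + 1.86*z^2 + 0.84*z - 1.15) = -9.462*z^5 - 11.8236*z^4 - 11.1966*z^3 - 9.4752*z^2 + 2.0677*z + 3.703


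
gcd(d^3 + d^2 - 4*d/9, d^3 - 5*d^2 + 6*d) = d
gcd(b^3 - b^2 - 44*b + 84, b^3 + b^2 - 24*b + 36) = b - 2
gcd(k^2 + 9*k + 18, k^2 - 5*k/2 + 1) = 1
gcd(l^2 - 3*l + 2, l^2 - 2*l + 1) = l - 1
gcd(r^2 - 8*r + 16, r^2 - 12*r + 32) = r - 4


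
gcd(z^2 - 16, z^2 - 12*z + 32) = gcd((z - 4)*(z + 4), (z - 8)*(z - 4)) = z - 4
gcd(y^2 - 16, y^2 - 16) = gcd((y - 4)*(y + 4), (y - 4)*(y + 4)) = y^2 - 16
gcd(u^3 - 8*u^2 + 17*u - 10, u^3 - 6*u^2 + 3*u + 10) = u^2 - 7*u + 10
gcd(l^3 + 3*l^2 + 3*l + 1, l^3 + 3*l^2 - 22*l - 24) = l + 1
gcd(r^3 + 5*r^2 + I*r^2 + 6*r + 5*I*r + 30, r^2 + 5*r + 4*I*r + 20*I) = r + 5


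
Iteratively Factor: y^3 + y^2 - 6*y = (y)*(y^2 + y - 6) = y*(y + 3)*(y - 2)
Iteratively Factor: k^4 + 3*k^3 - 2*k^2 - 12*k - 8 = (k - 2)*(k^3 + 5*k^2 + 8*k + 4) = (k - 2)*(k + 2)*(k^2 + 3*k + 2) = (k - 2)*(k + 2)^2*(k + 1)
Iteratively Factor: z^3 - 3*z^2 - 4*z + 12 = (z - 2)*(z^2 - z - 6) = (z - 2)*(z + 2)*(z - 3)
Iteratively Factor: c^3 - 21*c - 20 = (c + 4)*(c^2 - 4*c - 5) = (c + 1)*(c + 4)*(c - 5)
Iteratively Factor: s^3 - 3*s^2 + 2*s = (s - 1)*(s^2 - 2*s) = s*(s - 1)*(s - 2)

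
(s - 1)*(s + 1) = s^2 - 1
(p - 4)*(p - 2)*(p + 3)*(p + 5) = p^4 + 2*p^3 - 25*p^2 - 26*p + 120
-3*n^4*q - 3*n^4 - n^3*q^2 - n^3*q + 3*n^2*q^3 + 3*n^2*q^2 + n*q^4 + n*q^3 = (-n + q)*(n + q)*(3*n + q)*(n*q + n)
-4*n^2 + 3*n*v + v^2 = (-n + v)*(4*n + v)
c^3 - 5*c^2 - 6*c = c*(c - 6)*(c + 1)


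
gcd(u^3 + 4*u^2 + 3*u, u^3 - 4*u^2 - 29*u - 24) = u^2 + 4*u + 3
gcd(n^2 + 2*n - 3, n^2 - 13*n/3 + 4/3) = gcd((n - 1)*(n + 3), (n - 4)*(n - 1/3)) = 1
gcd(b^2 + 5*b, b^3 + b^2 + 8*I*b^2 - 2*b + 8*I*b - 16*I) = 1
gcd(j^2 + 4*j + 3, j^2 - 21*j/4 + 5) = 1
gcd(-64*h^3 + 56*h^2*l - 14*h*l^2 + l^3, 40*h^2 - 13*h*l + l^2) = 8*h - l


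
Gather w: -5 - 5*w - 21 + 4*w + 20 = -w - 6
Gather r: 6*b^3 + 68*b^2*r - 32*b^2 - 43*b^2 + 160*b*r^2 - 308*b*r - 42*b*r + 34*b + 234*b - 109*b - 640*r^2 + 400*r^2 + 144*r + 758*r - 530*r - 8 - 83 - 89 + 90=6*b^3 - 75*b^2 + 159*b + r^2*(160*b - 240) + r*(68*b^2 - 350*b + 372) - 90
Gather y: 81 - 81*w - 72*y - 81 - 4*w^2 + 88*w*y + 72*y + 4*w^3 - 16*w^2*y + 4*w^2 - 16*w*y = 4*w^3 - 81*w + y*(-16*w^2 + 72*w)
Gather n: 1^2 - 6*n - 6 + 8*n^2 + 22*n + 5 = 8*n^2 + 16*n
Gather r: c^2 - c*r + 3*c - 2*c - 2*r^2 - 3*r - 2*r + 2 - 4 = c^2 + c - 2*r^2 + r*(-c - 5) - 2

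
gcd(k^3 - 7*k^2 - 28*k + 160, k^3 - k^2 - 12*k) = k - 4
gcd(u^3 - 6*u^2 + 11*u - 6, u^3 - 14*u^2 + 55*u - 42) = u - 1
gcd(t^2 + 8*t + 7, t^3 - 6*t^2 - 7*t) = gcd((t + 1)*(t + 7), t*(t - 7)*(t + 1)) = t + 1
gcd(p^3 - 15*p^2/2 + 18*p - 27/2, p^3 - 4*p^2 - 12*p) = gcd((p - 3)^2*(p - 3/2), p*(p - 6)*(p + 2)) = 1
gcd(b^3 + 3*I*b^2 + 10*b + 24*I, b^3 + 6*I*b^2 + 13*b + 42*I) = b^2 - I*b + 6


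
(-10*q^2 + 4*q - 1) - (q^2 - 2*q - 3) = -11*q^2 + 6*q + 2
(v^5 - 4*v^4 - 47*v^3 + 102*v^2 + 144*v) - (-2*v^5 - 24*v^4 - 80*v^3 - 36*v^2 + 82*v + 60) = 3*v^5 + 20*v^4 + 33*v^3 + 138*v^2 + 62*v - 60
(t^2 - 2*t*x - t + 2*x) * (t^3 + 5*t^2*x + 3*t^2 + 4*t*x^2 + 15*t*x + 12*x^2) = t^5 + 3*t^4*x + 2*t^4 - 6*t^3*x^2 + 6*t^3*x - 3*t^3 - 8*t^2*x^3 - 12*t^2*x^2 - 9*t^2*x - 16*t*x^3 + 18*t*x^2 + 24*x^3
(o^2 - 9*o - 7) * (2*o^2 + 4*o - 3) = 2*o^4 - 14*o^3 - 53*o^2 - o + 21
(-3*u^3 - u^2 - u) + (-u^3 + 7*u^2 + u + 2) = -4*u^3 + 6*u^2 + 2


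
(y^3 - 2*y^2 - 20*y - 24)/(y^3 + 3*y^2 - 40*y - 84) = (y + 2)/(y + 7)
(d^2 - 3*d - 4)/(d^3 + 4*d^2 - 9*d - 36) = (d^2 - 3*d - 4)/(d^3 + 4*d^2 - 9*d - 36)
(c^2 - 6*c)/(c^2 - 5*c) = (c - 6)/(c - 5)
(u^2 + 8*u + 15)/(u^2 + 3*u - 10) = (u + 3)/(u - 2)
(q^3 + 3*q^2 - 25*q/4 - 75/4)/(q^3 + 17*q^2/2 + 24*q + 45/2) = (q - 5/2)/(q + 3)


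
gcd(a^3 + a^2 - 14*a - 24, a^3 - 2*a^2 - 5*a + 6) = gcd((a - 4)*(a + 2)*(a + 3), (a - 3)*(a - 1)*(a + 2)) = a + 2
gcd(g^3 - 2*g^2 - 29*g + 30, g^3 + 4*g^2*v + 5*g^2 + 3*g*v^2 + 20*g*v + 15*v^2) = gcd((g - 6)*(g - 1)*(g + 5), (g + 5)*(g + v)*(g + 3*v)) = g + 5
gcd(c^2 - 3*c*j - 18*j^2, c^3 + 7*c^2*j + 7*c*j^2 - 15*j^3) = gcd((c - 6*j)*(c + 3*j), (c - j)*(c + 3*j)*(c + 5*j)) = c + 3*j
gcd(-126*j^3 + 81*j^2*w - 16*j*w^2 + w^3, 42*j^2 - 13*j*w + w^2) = 42*j^2 - 13*j*w + w^2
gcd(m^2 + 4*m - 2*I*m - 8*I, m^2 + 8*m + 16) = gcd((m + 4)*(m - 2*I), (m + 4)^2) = m + 4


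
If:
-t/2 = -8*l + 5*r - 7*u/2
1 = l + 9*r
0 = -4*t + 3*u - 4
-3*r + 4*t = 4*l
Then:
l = -107/297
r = 404/2673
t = -20/81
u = 244/243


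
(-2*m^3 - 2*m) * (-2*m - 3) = 4*m^4 + 6*m^3 + 4*m^2 + 6*m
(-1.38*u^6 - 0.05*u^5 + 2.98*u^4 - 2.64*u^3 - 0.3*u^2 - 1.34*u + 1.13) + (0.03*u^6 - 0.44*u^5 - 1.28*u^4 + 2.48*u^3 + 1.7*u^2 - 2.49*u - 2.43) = -1.35*u^6 - 0.49*u^5 + 1.7*u^4 - 0.16*u^3 + 1.4*u^2 - 3.83*u - 1.3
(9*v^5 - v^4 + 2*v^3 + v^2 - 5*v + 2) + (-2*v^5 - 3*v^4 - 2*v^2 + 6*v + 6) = 7*v^5 - 4*v^4 + 2*v^3 - v^2 + v + 8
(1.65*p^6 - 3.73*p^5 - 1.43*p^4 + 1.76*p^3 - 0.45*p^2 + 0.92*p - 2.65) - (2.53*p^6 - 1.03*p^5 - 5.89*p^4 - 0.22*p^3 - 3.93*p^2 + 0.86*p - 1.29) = -0.88*p^6 - 2.7*p^5 + 4.46*p^4 + 1.98*p^3 + 3.48*p^2 + 0.0600000000000001*p - 1.36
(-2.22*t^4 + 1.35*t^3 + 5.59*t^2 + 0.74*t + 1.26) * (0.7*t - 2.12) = -1.554*t^5 + 5.6514*t^4 + 1.051*t^3 - 11.3328*t^2 - 0.6868*t - 2.6712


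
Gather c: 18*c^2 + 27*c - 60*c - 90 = 18*c^2 - 33*c - 90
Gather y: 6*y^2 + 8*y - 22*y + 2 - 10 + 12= 6*y^2 - 14*y + 4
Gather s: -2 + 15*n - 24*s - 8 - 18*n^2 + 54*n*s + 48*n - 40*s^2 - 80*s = -18*n^2 + 63*n - 40*s^2 + s*(54*n - 104) - 10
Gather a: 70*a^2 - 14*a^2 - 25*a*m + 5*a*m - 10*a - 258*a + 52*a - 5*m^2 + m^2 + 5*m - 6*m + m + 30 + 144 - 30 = 56*a^2 + a*(-20*m - 216) - 4*m^2 + 144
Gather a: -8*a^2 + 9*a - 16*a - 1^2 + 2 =-8*a^2 - 7*a + 1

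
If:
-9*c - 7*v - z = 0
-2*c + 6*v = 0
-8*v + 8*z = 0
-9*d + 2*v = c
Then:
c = 0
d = 0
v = 0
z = 0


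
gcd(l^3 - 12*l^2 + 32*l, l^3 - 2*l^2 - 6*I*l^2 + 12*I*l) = l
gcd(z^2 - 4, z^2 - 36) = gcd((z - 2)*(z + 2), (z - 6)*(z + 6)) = 1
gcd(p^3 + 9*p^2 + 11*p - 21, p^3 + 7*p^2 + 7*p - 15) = p^2 + 2*p - 3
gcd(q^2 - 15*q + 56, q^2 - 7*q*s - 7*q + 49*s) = q - 7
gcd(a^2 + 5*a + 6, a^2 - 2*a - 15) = a + 3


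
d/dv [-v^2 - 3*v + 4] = -2*v - 3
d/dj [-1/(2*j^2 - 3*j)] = (4*j - 3)/(j^2*(2*j - 3)^2)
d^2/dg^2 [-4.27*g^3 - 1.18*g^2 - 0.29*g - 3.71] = -25.62*g - 2.36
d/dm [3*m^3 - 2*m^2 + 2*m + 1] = 9*m^2 - 4*m + 2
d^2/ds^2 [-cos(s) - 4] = cos(s)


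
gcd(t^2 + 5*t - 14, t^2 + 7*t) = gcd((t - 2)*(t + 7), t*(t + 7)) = t + 7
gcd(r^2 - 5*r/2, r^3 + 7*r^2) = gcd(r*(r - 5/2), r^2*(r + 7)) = r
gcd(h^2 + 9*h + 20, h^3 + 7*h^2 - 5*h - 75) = h + 5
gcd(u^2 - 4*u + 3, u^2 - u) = u - 1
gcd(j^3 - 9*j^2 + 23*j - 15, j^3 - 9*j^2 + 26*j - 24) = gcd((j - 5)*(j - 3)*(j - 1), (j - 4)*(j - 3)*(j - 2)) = j - 3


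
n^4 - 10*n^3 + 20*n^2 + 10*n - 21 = (n - 7)*(n - 3)*(n - 1)*(n + 1)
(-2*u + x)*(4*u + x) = -8*u^2 + 2*u*x + x^2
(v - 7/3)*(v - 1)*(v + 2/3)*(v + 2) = v^4 - 2*v^3/3 - 47*v^2/9 + 16*v/9 + 28/9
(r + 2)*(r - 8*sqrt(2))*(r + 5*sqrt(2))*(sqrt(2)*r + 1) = sqrt(2)*r^4 - 5*r^3 + 2*sqrt(2)*r^3 - 83*sqrt(2)*r^2 - 10*r^2 - 166*sqrt(2)*r - 80*r - 160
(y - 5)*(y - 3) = y^2 - 8*y + 15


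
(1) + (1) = 2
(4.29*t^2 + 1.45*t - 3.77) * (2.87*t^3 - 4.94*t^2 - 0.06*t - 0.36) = 12.3123*t^5 - 17.0311*t^4 - 18.2403*t^3 + 16.9924*t^2 - 0.2958*t + 1.3572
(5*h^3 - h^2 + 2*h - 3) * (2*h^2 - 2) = 10*h^5 - 2*h^4 - 6*h^3 - 4*h^2 - 4*h + 6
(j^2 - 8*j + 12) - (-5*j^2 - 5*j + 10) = 6*j^2 - 3*j + 2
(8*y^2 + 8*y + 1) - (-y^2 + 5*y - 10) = 9*y^2 + 3*y + 11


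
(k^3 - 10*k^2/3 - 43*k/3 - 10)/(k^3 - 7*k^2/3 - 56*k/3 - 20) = (k + 1)/(k + 2)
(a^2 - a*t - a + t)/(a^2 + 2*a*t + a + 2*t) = (a^2 - a*t - a + t)/(a^2 + 2*a*t + a + 2*t)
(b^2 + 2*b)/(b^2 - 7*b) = (b + 2)/(b - 7)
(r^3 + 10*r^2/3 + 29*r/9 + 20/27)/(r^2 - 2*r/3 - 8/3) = (r^2 + 2*r + 5/9)/(r - 2)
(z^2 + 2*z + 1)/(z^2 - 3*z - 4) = (z + 1)/(z - 4)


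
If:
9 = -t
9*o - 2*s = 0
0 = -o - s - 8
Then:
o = -16/11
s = -72/11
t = -9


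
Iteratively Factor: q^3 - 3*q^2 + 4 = (q - 2)*(q^2 - q - 2) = (q - 2)*(q + 1)*(q - 2)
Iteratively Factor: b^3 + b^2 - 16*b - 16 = (b - 4)*(b^2 + 5*b + 4) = (b - 4)*(b + 1)*(b + 4)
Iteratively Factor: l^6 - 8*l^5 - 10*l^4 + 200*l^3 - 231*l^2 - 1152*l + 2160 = (l - 5)*(l^5 - 3*l^4 - 25*l^3 + 75*l^2 + 144*l - 432) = (l - 5)*(l + 3)*(l^4 - 6*l^3 - 7*l^2 + 96*l - 144) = (l - 5)*(l - 3)*(l + 3)*(l^3 - 3*l^2 - 16*l + 48) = (l - 5)*(l - 3)^2*(l + 3)*(l^2 - 16) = (l - 5)*(l - 4)*(l - 3)^2*(l + 3)*(l + 4)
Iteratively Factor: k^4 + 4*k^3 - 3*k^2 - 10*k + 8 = (k + 4)*(k^3 - 3*k + 2) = (k + 2)*(k + 4)*(k^2 - 2*k + 1) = (k - 1)*(k + 2)*(k + 4)*(k - 1)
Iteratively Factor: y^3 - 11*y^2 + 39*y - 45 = (y - 3)*(y^2 - 8*y + 15) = (y - 5)*(y - 3)*(y - 3)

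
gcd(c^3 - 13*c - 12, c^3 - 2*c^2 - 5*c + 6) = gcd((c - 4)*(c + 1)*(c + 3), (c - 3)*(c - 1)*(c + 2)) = 1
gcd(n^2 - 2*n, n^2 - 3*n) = n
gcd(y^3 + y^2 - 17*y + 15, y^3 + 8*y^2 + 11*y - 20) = y^2 + 4*y - 5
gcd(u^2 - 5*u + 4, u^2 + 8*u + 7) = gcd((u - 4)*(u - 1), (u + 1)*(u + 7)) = 1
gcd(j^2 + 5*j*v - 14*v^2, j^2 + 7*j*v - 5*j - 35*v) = j + 7*v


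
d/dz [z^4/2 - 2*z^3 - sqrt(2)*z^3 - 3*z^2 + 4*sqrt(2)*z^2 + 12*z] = 2*z^3 - 6*z^2 - 3*sqrt(2)*z^2 - 6*z + 8*sqrt(2)*z + 12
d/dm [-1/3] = 0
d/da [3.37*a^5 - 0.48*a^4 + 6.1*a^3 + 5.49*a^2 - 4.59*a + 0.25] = 16.85*a^4 - 1.92*a^3 + 18.3*a^2 + 10.98*a - 4.59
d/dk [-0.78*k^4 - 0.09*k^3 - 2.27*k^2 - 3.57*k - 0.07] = -3.12*k^3 - 0.27*k^2 - 4.54*k - 3.57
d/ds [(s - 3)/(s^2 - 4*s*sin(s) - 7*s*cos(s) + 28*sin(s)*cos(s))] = (s^2 - 4*s*sin(s) - 7*s*cos(s) + (s - 3)*(-7*s*sin(s) + 4*s*cos(s) - 2*s + 4*sin(s) + 7*cos(s) - 28*cos(2*s)) + 14*sin(2*s))/((s - 4*sin(s))^2*(s - 7*cos(s))^2)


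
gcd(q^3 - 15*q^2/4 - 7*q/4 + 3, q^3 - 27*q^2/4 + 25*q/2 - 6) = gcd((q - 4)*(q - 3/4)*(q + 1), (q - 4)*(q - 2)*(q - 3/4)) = q^2 - 19*q/4 + 3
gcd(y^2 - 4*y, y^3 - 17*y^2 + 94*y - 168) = y - 4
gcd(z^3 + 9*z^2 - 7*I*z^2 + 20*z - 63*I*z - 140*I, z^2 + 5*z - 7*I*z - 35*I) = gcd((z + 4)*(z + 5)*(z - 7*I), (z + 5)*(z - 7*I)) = z^2 + z*(5 - 7*I) - 35*I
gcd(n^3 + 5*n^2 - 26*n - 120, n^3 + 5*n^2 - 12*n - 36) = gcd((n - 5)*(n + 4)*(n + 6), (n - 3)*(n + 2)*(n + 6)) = n + 6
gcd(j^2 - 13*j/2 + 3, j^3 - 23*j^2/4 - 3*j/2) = j - 6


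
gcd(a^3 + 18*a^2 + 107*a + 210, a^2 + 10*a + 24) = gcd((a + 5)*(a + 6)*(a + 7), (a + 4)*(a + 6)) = a + 6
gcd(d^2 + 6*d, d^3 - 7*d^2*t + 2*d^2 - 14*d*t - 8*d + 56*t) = 1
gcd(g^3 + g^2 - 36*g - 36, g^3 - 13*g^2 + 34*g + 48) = g^2 - 5*g - 6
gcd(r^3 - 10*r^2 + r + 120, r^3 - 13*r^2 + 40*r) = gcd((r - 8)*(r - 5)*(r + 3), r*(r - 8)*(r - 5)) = r^2 - 13*r + 40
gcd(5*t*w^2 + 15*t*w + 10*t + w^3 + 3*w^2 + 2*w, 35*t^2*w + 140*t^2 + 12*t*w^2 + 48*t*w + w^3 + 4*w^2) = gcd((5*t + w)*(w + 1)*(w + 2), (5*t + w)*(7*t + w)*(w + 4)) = 5*t + w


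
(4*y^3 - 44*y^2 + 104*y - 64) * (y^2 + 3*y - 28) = 4*y^5 - 32*y^4 - 140*y^3 + 1480*y^2 - 3104*y + 1792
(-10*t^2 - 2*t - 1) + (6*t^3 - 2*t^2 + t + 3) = 6*t^3 - 12*t^2 - t + 2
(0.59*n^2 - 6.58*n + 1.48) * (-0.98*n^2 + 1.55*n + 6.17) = -0.5782*n^4 + 7.3629*n^3 - 8.0091*n^2 - 38.3046*n + 9.1316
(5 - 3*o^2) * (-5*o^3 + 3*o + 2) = 15*o^5 - 34*o^3 - 6*o^2 + 15*o + 10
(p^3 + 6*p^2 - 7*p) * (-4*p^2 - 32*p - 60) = -4*p^5 - 56*p^4 - 224*p^3 - 136*p^2 + 420*p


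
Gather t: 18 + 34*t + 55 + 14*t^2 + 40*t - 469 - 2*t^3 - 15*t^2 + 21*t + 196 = -2*t^3 - t^2 + 95*t - 200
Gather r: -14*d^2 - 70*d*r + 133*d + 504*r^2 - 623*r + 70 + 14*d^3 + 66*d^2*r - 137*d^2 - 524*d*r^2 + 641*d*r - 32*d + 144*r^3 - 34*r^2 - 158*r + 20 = 14*d^3 - 151*d^2 + 101*d + 144*r^3 + r^2*(470 - 524*d) + r*(66*d^2 + 571*d - 781) + 90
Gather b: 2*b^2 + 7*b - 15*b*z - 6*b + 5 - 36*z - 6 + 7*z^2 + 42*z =2*b^2 + b*(1 - 15*z) + 7*z^2 + 6*z - 1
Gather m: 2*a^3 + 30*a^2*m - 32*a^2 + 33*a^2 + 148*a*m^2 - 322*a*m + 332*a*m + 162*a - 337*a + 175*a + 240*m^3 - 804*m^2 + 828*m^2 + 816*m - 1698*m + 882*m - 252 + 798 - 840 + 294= 2*a^3 + a^2 + 240*m^3 + m^2*(148*a + 24) + m*(30*a^2 + 10*a)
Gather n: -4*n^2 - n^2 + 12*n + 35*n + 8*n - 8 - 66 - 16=-5*n^2 + 55*n - 90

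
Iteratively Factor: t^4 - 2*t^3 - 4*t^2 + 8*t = (t - 2)*(t^3 - 4*t) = (t - 2)^2*(t^2 + 2*t) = (t - 2)^2*(t + 2)*(t)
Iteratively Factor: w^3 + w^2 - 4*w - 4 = (w + 1)*(w^2 - 4) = (w + 1)*(w + 2)*(w - 2)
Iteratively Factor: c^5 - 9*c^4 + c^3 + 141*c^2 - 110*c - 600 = (c - 5)*(c^4 - 4*c^3 - 19*c^2 + 46*c + 120) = (c - 5)*(c + 2)*(c^3 - 6*c^2 - 7*c + 60) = (c - 5)*(c + 2)*(c + 3)*(c^2 - 9*c + 20) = (c - 5)^2*(c + 2)*(c + 3)*(c - 4)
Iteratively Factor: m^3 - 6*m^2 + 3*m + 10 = (m + 1)*(m^2 - 7*m + 10) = (m - 2)*(m + 1)*(m - 5)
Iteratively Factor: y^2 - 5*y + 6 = (y - 2)*(y - 3)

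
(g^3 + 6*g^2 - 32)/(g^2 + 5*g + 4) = (g^2 + 2*g - 8)/(g + 1)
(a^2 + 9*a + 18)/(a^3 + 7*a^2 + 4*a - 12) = (a + 3)/(a^2 + a - 2)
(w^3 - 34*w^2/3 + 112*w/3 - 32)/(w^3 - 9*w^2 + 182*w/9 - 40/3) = 3*(w - 4)/(3*w - 5)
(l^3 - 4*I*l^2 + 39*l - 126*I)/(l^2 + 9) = (l^2 - I*l + 42)/(l + 3*I)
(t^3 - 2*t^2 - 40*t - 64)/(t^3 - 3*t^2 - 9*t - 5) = (-t^3 + 2*t^2 + 40*t + 64)/(-t^3 + 3*t^2 + 9*t + 5)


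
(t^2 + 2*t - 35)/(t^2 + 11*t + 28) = (t - 5)/(t + 4)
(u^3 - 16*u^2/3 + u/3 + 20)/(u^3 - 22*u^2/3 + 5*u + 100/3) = (u - 3)/(u - 5)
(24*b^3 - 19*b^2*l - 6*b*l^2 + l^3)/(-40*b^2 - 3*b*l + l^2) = (-3*b^2 + 2*b*l + l^2)/(5*b + l)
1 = 1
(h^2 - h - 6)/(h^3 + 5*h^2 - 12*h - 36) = 1/(h + 6)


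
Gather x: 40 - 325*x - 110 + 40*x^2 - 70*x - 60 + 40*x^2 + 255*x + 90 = 80*x^2 - 140*x - 40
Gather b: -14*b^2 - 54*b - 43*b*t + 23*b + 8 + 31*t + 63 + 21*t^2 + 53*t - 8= -14*b^2 + b*(-43*t - 31) + 21*t^2 + 84*t + 63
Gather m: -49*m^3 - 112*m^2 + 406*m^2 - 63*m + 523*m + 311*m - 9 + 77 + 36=-49*m^3 + 294*m^2 + 771*m + 104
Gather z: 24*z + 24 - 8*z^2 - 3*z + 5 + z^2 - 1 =-7*z^2 + 21*z + 28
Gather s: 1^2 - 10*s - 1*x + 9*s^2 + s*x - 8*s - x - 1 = 9*s^2 + s*(x - 18) - 2*x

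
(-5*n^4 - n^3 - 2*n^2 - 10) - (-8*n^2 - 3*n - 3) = -5*n^4 - n^3 + 6*n^2 + 3*n - 7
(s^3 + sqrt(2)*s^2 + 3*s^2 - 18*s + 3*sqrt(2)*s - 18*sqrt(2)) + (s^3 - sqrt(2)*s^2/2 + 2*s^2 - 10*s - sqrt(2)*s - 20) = 2*s^3 + sqrt(2)*s^2/2 + 5*s^2 - 28*s + 2*sqrt(2)*s - 18*sqrt(2) - 20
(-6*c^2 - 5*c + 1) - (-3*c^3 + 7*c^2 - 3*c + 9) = 3*c^3 - 13*c^2 - 2*c - 8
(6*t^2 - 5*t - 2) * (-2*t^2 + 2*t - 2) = -12*t^4 + 22*t^3 - 18*t^2 + 6*t + 4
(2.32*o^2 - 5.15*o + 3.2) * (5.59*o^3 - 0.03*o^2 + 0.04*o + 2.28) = 12.9688*o^5 - 28.8581*o^4 + 18.1353*o^3 + 4.9876*o^2 - 11.614*o + 7.296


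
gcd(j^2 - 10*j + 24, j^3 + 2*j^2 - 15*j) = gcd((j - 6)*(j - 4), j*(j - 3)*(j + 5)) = 1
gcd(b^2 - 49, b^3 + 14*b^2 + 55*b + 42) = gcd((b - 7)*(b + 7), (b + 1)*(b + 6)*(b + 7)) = b + 7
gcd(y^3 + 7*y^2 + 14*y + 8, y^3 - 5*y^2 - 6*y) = y + 1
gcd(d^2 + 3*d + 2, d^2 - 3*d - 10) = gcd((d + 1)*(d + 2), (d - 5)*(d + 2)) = d + 2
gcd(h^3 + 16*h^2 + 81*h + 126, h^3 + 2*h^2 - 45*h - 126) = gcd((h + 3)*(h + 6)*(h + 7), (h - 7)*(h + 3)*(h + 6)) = h^2 + 9*h + 18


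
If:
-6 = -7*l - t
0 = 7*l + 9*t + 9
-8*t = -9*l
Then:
No Solution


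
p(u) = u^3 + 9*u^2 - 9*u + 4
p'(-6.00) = -9.00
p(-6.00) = 166.00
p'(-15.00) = 396.00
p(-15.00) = -1211.00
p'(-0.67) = -19.71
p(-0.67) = 13.77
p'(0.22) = -4.89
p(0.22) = 2.47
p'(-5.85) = -11.63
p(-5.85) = 164.45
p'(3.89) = 106.42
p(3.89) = 164.04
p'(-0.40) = -15.72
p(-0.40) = 8.98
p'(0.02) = -8.64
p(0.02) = 3.82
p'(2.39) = 51.16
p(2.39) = 47.55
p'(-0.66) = -19.57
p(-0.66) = 13.57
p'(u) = 3*u^2 + 18*u - 9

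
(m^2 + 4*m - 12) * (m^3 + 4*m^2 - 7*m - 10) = m^5 + 8*m^4 - 3*m^3 - 86*m^2 + 44*m + 120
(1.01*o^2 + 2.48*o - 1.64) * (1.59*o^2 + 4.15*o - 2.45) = 1.6059*o^4 + 8.1347*o^3 + 5.2099*o^2 - 12.882*o + 4.018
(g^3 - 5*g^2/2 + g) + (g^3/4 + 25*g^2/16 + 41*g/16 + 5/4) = 5*g^3/4 - 15*g^2/16 + 57*g/16 + 5/4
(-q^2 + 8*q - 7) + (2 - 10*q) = -q^2 - 2*q - 5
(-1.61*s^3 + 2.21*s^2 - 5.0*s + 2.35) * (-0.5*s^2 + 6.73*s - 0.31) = 0.805*s^5 - 11.9403*s^4 + 17.8724*s^3 - 35.5101*s^2 + 17.3655*s - 0.7285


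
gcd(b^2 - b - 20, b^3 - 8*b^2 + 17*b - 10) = b - 5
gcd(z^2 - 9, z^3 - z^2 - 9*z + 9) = z^2 - 9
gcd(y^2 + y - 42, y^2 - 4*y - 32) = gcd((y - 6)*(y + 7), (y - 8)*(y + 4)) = 1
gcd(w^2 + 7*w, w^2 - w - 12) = 1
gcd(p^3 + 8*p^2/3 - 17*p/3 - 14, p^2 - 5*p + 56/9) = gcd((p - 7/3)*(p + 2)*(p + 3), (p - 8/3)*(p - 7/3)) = p - 7/3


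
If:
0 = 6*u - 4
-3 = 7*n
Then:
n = -3/7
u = 2/3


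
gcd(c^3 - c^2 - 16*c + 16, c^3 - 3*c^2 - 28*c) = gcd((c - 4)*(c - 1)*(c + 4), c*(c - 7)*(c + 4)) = c + 4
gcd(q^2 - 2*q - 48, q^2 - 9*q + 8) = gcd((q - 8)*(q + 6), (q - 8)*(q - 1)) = q - 8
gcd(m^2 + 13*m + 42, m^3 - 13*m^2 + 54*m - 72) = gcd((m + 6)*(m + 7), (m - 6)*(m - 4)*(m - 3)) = 1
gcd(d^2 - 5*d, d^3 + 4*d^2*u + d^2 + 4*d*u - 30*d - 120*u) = d - 5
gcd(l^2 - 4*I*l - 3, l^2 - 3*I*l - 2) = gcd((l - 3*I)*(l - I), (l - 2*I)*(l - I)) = l - I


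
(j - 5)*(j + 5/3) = j^2 - 10*j/3 - 25/3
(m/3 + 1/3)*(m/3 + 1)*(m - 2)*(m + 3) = m^4/9 + 5*m^3/9 + m^2/9 - 7*m/3 - 2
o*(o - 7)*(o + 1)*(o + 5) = o^4 - o^3 - 37*o^2 - 35*o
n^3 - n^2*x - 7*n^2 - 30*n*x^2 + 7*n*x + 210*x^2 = (n - 7)*(n - 6*x)*(n + 5*x)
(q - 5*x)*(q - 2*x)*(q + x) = q^3 - 6*q^2*x + 3*q*x^2 + 10*x^3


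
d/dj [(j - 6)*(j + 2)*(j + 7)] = 3*j^2 + 6*j - 40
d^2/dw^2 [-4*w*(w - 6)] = -8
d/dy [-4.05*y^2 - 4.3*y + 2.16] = -8.1*y - 4.3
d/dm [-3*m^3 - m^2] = m*(-9*m - 2)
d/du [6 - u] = -1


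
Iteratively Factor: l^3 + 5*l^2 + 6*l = (l + 2)*(l^2 + 3*l) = (l + 2)*(l + 3)*(l)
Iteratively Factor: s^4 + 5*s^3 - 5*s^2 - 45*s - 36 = (s + 3)*(s^3 + 2*s^2 - 11*s - 12) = (s + 3)*(s + 4)*(s^2 - 2*s - 3) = (s - 3)*(s + 3)*(s + 4)*(s + 1)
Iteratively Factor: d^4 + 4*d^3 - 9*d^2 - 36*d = (d - 3)*(d^3 + 7*d^2 + 12*d) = (d - 3)*(d + 3)*(d^2 + 4*d) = (d - 3)*(d + 3)*(d + 4)*(d)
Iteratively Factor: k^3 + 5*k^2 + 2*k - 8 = (k + 2)*(k^2 + 3*k - 4) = (k + 2)*(k + 4)*(k - 1)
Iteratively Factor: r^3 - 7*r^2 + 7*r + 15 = (r - 3)*(r^2 - 4*r - 5) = (r - 3)*(r + 1)*(r - 5)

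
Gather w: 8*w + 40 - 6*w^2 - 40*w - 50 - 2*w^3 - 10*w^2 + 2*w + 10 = -2*w^3 - 16*w^2 - 30*w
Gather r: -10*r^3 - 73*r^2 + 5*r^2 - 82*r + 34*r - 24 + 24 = -10*r^3 - 68*r^2 - 48*r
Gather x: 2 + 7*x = 7*x + 2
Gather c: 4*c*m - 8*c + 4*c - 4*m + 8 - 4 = c*(4*m - 4) - 4*m + 4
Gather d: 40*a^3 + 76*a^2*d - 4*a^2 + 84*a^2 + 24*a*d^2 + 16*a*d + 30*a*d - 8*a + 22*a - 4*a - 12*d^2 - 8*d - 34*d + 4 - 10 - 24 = 40*a^3 + 80*a^2 + 10*a + d^2*(24*a - 12) + d*(76*a^2 + 46*a - 42) - 30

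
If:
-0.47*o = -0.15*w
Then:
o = 0.319148936170213*w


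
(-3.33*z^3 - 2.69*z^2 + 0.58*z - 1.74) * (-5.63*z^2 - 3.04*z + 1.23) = 18.7479*z^5 + 25.2679*z^4 + 0.8163*z^3 + 4.7243*z^2 + 6.003*z - 2.1402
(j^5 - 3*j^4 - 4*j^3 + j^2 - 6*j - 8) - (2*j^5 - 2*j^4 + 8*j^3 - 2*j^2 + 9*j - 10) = -j^5 - j^4 - 12*j^3 + 3*j^2 - 15*j + 2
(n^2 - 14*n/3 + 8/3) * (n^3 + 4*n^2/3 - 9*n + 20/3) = n^5 - 10*n^4/3 - 113*n^3/9 + 470*n^2/9 - 496*n/9 + 160/9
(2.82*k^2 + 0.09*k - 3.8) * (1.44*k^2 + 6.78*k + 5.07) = 4.0608*k^4 + 19.2492*k^3 + 9.4356*k^2 - 25.3077*k - 19.266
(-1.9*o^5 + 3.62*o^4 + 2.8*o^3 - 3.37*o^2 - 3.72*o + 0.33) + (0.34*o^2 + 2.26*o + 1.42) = -1.9*o^5 + 3.62*o^4 + 2.8*o^3 - 3.03*o^2 - 1.46*o + 1.75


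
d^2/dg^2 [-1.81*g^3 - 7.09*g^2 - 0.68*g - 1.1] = -10.86*g - 14.18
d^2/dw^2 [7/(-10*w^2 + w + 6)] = 14*(-100*w^2 + 10*w + (20*w - 1)^2 + 60)/(-10*w^2 + w + 6)^3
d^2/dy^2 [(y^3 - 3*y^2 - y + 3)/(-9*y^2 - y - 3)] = 2*(80*y^3 - 981*y^2 - 189*y + 102)/(729*y^6 + 243*y^5 + 756*y^4 + 163*y^3 + 252*y^2 + 27*y + 27)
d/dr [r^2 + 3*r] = 2*r + 3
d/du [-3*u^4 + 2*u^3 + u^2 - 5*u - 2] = -12*u^3 + 6*u^2 + 2*u - 5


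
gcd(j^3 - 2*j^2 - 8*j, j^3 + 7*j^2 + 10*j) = j^2 + 2*j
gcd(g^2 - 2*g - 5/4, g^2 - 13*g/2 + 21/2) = 1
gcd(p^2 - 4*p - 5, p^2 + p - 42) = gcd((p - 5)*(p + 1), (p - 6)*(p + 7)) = 1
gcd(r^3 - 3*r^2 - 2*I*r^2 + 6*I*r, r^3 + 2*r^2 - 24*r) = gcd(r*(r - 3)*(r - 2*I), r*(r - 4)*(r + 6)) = r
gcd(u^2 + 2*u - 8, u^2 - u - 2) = u - 2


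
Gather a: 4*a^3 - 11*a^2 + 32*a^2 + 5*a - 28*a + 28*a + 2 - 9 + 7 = 4*a^3 + 21*a^2 + 5*a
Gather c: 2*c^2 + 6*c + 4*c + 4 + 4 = 2*c^2 + 10*c + 8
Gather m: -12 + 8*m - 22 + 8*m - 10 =16*m - 44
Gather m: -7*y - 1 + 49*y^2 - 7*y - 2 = 49*y^2 - 14*y - 3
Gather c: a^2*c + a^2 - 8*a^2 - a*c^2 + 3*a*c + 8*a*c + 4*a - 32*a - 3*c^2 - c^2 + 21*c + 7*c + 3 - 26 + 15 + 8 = -7*a^2 - 28*a + c^2*(-a - 4) + c*(a^2 + 11*a + 28)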